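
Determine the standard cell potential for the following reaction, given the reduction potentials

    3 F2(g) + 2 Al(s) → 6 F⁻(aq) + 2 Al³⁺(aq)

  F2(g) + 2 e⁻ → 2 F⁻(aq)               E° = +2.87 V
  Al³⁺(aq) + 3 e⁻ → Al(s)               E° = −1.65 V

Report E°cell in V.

In the reaction as written, F2(g) is reduced (cathode) and Al³⁺(aq) is produced by oxidation at the anode.
E°cell = E°(cathode) − E°(anode) = +2.87 − (−1.65) = +4.52 V.

+4.52 V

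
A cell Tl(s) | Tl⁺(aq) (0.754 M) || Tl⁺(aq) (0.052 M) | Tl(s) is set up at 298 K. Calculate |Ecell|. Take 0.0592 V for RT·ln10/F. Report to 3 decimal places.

0.069 V

For a concentration cell E°cell = 0, since both electrodes use the same couple.
The compartment with the higher Tl⁺(aq) concentration (0.754 M) acts as the cathode; ions are reduced there and produced at the dilute (0.052 M) anode.
With n = 1, Ecell = −(0.0592/1)·log([dilute]/[conc]) = −(0.0592/1)·log(0.052/0.754) = +0.069 V.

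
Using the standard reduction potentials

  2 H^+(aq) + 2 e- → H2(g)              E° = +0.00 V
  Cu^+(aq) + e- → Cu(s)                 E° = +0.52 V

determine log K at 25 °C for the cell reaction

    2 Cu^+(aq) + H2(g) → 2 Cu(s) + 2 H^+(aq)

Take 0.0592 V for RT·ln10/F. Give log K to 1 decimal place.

The Cu⁺/Cu couple is reduced (cathode); E°cell = +0.52 − (+0.00) = +0.52 V with n = 2.
At equilibrium E = 0, so log K = nE°cell / 0.0592 = (2)(+0.52) / 0.0592 = 17.6.

log K = 17.6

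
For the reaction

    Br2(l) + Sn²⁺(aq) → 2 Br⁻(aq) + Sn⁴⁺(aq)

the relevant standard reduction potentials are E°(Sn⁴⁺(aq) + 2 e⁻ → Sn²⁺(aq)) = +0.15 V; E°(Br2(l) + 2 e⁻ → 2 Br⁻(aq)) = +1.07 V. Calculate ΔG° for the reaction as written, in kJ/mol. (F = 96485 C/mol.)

−178 kJ/mol

In the reaction as written Br2(l) is reduced, so the Br₂/Br⁻ couple is the cathode and Sn⁴⁺/Sn²⁺ is the anode.
E°cell = +1.07 − (+0.15) = +0.92 V; balancing electrons gives n = 2.
ΔG° = −nFE°cell = −(2)(96485)(+0.92) J/mol = −178 kJ/mol.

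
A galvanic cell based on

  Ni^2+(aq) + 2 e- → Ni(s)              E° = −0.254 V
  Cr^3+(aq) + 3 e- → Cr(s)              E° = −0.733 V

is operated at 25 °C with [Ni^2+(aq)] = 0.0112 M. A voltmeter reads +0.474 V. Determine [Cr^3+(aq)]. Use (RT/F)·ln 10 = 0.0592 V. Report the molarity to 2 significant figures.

The Ni²⁺/Ni couple has the larger reduction potential, so it is the cathode: E°cell = −0.254 − (−0.733) = +0.479 V and n = 6.
Since E = E° − (0.0592/n)·log Q, log Q = n(E° − E)/0.0592 = 0.507.
For 3 Ni^2+(aq) + 2 Cr(s) → 3 Ni(s) + 2 Cr^3+(aq), the reaction quotient is Q = [Cr^3+(aq)]^2 / [Ni^2+(aq)]^3.
Isolating [Cr^3+(aq)] in Q = 10^{0.507} yields log [Cr^3+(aq)] = −2.673, i.e. 0.0021 M.

0.0021 M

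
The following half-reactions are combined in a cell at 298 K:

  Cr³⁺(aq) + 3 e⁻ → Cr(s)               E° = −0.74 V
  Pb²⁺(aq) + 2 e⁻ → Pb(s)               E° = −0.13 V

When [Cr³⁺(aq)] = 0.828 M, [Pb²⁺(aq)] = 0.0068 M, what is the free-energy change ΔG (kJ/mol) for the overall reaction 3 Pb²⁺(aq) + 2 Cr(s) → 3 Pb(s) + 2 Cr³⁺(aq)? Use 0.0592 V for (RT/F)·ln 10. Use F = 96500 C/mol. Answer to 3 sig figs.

−317 kJ/mol

The standard cell potential is −0.13 − (−0.74) = +0.61 V, with n = 6 electrons in the balanced equation.
Q = [Cr³⁺(aq)]^2 / [Pb²⁺(aq)]^3 = 2.18×10^6, so log Q = 6.339 and E = +0.61 − (0.0592/6)(6.339) = +0.5475 V.
Then ΔG = −nFE = −6 × 96500 × +0.5475 J/mol = −317 kJ/mol.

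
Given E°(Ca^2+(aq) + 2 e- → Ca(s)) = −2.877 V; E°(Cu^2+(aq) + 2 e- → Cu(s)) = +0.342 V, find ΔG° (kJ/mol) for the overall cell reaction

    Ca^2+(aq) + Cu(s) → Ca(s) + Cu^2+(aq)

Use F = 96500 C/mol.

+621 kJ/mol

In the reaction as written Ca^2+(aq) is reduced, so the Ca²⁺/Ca couple is the cathode and Cu²⁺/Cu is the anode.
E°cell = −2.877 − (+0.342) = −3.219 V; balancing electrons gives n = 2.
ΔG° = −nFE°cell = −(2)(96500)(−3.219) J/mol = +621 kJ/mol.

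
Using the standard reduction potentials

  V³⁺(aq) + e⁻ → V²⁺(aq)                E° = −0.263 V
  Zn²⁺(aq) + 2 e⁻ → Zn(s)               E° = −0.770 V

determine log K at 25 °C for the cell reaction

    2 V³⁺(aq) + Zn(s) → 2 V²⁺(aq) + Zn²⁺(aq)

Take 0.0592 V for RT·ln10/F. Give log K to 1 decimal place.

The V³⁺/V²⁺ couple is reduced (cathode); E°cell = −0.263 − (−0.770) = +0.507 V with n = 2.
At equilibrium E = 0, so log K = nE°cell / 0.0592 = (2)(+0.507) / 0.0592 = 17.1.

log K = 17.1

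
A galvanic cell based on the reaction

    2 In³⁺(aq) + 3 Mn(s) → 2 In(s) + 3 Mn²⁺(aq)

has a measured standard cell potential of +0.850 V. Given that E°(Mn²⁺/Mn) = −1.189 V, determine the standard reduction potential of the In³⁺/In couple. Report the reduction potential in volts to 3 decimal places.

−0.339 V

In the reaction as written the In³⁺/In couple is reduced (cathode) and Mn²⁺/Mn is oxidized (anode), so E°cell = E°(In³⁺/In) − E°(Mn²⁺/Mn).
E°(In³⁺/In) = E°cell + E°(anode) = +0.850 + (−1.189) = −0.339 V.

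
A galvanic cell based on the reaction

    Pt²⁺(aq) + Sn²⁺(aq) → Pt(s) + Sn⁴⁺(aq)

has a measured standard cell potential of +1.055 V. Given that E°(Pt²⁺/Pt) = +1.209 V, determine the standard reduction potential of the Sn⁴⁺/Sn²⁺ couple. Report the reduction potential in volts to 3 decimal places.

In the reaction as written the Pt²⁺/Pt couple is reduced (cathode) and Sn⁴⁺/Sn²⁺ is oxidized (anode), so E°cell = E°(Pt²⁺/Pt) − E°(Sn⁴⁺/Sn²⁺).
E°(Sn⁴⁺/Sn²⁺) = E°(cathode) − E°cell = +1.209 − (+1.055) = +0.154 V.

+0.154 V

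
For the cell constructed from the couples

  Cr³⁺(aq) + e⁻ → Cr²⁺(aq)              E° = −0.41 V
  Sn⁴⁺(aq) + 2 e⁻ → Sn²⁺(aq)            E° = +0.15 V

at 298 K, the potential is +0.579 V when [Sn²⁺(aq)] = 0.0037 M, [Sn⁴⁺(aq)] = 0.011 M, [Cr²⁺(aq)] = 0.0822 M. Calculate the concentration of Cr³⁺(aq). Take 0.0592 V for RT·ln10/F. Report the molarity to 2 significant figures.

With Sn⁴⁺/Sn²⁺ at the cathode and Cr³⁺/Cr²⁺ at the anode, E°cell = +0.15 − (−0.41) = +0.56 V (n = 2).
From the Nernst equation, log Q = n(E° − E)/0.0592 = 2·(+0.56 − (+0.579))/0.0592 = −0.642.
The balanced reaction is Sn⁴⁺(aq) + 2 Cr²⁺(aq) → Sn²⁺(aq) + 2 Cr³⁺(aq), so Q = ([Sn²⁺(aq)]·[Cr³⁺(aq)]^2) / ([Sn⁴⁺(aq)]·[Cr²⁺(aq)]^2).
Substituting the known concentrations and solving, log [Cr³⁺(aq)] = −1.170 and [Cr³⁺(aq)] = 0.068 M.

0.068 M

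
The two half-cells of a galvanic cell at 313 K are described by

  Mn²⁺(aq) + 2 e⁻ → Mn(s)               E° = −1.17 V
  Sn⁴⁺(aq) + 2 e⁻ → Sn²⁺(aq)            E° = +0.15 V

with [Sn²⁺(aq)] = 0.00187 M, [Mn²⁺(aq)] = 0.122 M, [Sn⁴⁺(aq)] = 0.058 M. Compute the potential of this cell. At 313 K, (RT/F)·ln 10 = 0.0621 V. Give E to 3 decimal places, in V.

Sn⁴⁺/Sn²⁺ is reduced (cathode, E° = +0.15 V) and Mn²⁺/Mn is oxidized (anode).
The standard potential is +0.15 − (−1.17) = +1.32 V and the balanced reaction transfers n = 2 electrons.
Balancing gives Sn⁴⁺(aq) + Mn(s) → Sn²⁺(aq) + Mn²⁺(aq); hence Q = ([Sn²⁺(aq)]·[Mn²⁺(aq)]) / [Sn⁴⁺(aq)] = 0.00393 (log Q = −2.405).
By the Nernst equation, E = +1.32 − (0.0621/2)·(−2.405) = +1.395 V.

+1.395 V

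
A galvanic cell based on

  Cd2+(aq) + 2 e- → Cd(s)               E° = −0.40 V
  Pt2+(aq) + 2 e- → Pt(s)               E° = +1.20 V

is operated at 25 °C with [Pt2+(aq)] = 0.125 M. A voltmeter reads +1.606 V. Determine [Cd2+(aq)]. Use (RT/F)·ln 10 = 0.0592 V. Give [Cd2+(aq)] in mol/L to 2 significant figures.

The Pt²⁺/Pt couple has the larger reduction potential, so it is the cathode: E°cell = +1.20 − (−0.40) = +1.60 V and n = 2.
Since E = E° − (0.0592/n)·log Q, log Q = n(E° − E)/0.0592 = −0.203.
For Pt2+(aq) + Cd(s) → Pt(s) + Cd2+(aq), the reaction quotient is Q = [Cd2+(aq)] / [Pt2+(aq)].
Substituting the known concentrations and solving, log [Cd2+(aq)] = −1.106 and [Cd2+(aq)] = 0.078 M.

0.078 M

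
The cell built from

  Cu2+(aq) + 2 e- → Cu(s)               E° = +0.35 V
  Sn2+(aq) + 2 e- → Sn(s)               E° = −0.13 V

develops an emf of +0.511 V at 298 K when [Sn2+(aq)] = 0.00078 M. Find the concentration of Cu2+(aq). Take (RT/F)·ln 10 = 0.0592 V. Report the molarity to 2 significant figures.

Cu²⁺/Cu is the cathode (higher E°); E°cell = +0.35 − (−0.13) = +0.48 V with n = 2.
Since E = E° − (0.0592/n)·log Q, log Q = n(E° − E)/0.0592 = −1.047.
The balanced reaction is Cu2+(aq) + Sn(s) → Cu(s) + Sn2+(aq), so Q = [Sn2+(aq)] / [Cu2+(aq)].
Substituting the known concentrations and solving, log [Cu2+(aq)] = −2.061 and [Cu2+(aq)] = 0.0087 M.

0.0087 M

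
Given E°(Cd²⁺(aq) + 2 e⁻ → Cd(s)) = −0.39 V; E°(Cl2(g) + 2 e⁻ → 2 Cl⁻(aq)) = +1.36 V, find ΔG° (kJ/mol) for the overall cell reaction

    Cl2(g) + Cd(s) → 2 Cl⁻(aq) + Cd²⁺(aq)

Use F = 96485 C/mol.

−338 kJ/mol

In the reaction as written Cl2(g) is reduced, so the Cl₂/Cl⁻ couple is the cathode and Cd²⁺/Cd is the anode.
E°cell = +1.36 − (−0.39) = +1.75 V; balancing electrons gives n = 2.
ΔG° = −nFE°cell = −(2)(96485)(+1.75) J/mol = −338 kJ/mol.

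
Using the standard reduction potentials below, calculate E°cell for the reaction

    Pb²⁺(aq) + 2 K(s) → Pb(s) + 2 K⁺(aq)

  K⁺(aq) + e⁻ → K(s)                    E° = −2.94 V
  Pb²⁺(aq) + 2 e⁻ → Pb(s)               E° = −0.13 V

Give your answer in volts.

In the reaction as written, Pb²⁺(aq) is reduced (cathode) and K⁺(aq) is produced by oxidation at the anode.
E°cell = E°(cathode) − E°(anode) = −0.13 − (−2.94) = +2.81 V.

+2.81 V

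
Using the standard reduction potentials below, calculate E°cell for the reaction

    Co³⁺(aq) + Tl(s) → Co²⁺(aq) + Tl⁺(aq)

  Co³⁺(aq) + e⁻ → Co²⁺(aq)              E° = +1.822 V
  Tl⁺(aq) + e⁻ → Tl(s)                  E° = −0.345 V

+2.167 V

Co³⁺(aq) gains electrons, so the Co³⁺/Co²⁺ couple is the cathode; the Tl⁺/Tl couple is the anode.
E°cell = E°(cathode) − E°(anode) = +1.822 − (−0.345) = +2.167 V.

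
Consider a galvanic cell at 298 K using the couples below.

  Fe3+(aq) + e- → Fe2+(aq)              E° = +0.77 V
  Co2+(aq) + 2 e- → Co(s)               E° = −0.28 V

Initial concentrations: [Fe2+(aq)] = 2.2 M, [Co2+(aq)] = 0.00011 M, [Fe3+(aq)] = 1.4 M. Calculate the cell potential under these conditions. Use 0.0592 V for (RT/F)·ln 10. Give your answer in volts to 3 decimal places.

+1.156 V

Fe³⁺/Fe²⁺ is reduced (cathode, E° = +0.77 V) and Co²⁺/Co is oxidized (anode).
E°cell = +0.77 − (−0.28) = +1.05 V, with n = 2 electrons transferred.
Balancing gives 2 Fe3+(aq) + Co(s) → 2 Fe2+(aq) + Co2+(aq); hence Q = ([Fe2+(aq)]^2·[Co2+(aq)]) / [Fe3+(aq)]^2 = 0.000272 (log Q = −3.566).
E = E° − (0.0592/n)·log Q = +1.05 − (0.0592/2)(−3.566) = +1.156 V.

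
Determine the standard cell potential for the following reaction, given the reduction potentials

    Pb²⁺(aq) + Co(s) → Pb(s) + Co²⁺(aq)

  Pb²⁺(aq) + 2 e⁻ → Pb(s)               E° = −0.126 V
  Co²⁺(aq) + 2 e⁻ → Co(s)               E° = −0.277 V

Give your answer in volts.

+0.151 V

Pb²⁺(aq) gains electrons, so the Pb²⁺/Pb couple is the cathode; the Co²⁺/Co couple is the anode.
E°cell = E°(cathode) − E°(anode) = −0.126 − (−0.277) = +0.151 V.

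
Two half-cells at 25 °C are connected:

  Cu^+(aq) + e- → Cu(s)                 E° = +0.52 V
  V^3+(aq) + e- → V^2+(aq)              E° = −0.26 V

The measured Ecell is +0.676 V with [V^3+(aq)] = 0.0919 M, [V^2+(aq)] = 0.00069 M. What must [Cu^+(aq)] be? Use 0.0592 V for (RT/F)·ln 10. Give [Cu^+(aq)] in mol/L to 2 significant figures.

2.3 M

Cu⁺/Cu is the cathode (higher E°); E°cell = +0.52 − (−0.26) = +0.78 V with n = 1.
Since E = E° − (0.0592/n)·log Q, log Q = n(E° − E)/0.0592 = 1.757.
The balanced reaction is Cu^+(aq) + V^2+(aq) → Cu(s) + V^3+(aq), so Q = [V^3+(aq)] / ([Cu^+(aq)]·[V^2+(aq)]).
Isolating [Cu^+(aq)] in Q = 10^{1.757} yields log [Cu^+(aq)] = 0.367, i.e. 2.3 M.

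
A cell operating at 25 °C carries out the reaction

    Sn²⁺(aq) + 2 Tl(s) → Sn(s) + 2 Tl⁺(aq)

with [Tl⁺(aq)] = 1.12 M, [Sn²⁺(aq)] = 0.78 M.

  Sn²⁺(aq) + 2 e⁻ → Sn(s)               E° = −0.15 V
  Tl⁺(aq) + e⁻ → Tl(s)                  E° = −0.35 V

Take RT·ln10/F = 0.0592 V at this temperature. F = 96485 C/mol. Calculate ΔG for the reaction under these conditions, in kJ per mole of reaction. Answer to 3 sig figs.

−37.4 kJ/mol

E°cell = −0.15 − (−0.35) = +0.20 V; the balanced reaction transfers n = 2 electrons.
Here Q = [Tl⁺(aq)]^2 / [Sn²⁺(aq)] = 1.61 (log Q = 0.206), giving E = +0.20 − (0.0592/2)·(0.206) = +0.1939 V.
Then ΔG = −nFE = −2 × 96485 × +0.1939 J/mol = −37.4 kJ/mol.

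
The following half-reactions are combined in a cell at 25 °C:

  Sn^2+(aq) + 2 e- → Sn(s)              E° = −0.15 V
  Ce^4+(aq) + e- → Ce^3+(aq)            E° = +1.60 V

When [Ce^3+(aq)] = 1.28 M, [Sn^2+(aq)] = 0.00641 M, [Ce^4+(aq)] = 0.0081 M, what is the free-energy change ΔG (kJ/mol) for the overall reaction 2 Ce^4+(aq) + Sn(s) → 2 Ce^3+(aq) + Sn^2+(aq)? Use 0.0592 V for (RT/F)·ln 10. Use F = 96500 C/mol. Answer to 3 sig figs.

With Ce⁴⁺/Ce³⁺ reduced at the cathode, E°cell = +1.60 − (−0.15) = +1.75 V and n = 2.
Here Q = ([Ce^3+(aq)]^2·[Sn^2+(aq)]) / [Ce^4+(aq)]^2 = 160 (log Q = 2.204), giving E = +1.75 − (0.0592/2)·(2.204) = +1.6848 V.
Finally ΔG = −nFE = −(2)(96500 C/mol)(+1.6848 V) = −325 kJ/mol.

−325 kJ/mol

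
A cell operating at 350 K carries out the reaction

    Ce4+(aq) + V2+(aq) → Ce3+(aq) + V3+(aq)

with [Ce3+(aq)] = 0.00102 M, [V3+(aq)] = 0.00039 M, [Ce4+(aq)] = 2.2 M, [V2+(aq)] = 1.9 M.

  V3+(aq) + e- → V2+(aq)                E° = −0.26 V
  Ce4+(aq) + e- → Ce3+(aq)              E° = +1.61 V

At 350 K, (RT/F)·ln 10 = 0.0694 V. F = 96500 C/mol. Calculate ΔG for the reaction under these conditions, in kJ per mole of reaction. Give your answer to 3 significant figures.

−227 kJ/mol

The standard cell potential is +1.61 − (−0.26) = +1.87 V, with n = 1 electron in the balanced equation.
Here Q = ([Ce3+(aq)]·[V3+(aq)]) / ([Ce4+(aq)]·[V2+(aq)]) = 9.52×10^−8 (log Q = −7.022), giving E = +1.87 − (0.0694/1)·(−7.022) = +2.3573 V.
Then ΔG = −nFE = −1 × 96500 × +2.3573 J/mol = −227 kJ/mol.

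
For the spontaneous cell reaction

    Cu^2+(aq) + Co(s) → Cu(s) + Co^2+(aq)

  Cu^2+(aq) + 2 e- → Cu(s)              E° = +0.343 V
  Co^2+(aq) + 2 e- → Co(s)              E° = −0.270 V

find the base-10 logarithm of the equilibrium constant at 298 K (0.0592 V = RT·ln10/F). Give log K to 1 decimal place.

The Cu²⁺/Cu couple is reduced (cathode); E°cell = +0.343 − (−0.270) = +0.613 V with n = 2.
At equilibrium E = 0, so log K = nE°cell / 0.0592 = (2)(+0.613) / 0.0592 = 20.7.

log K = 20.7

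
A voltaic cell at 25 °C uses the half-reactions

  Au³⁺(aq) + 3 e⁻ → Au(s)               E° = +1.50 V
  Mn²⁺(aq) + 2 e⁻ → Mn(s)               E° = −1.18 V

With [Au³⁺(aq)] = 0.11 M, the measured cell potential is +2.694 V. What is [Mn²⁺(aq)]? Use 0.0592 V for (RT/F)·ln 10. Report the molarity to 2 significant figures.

0.077 M

The Au³⁺/Au couple has the larger reduction potential, so it is the cathode: E°cell = +1.50 − (−1.18) = +2.68 V and n = 6.
Since E = E° − (0.0592/n)·log Q, log Q = n(E° − E)/0.0592 = −1.419.
For 2 Au³⁺(aq) + 3 Mn(s) → 2 Au(s) + 3 Mn²⁺(aq), the reaction quotient is Q = [Mn²⁺(aq)]^3 / [Au³⁺(aq)]^2.
Solving for the unknown gives log [Mn²⁺(aq)] = −1.112, so [Mn²⁺(aq)] ≈ 0.077 M.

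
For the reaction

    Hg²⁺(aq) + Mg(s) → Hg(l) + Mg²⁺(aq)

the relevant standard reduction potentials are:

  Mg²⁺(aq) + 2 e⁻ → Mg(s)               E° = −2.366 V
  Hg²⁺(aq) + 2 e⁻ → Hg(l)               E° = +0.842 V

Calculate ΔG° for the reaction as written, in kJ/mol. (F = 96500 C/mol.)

−619 kJ/mol

In the reaction as written Hg²⁺(aq) is reduced, so the Hg²⁺/Hg couple is the cathode and Mg²⁺/Mg is the anode.
E°cell = +0.842 − (−2.366) = +3.208 V; balancing electrons gives n = 2.
ΔG° = −nFE°cell = −(2)(96500)(+3.208) J/mol = −619 kJ/mol.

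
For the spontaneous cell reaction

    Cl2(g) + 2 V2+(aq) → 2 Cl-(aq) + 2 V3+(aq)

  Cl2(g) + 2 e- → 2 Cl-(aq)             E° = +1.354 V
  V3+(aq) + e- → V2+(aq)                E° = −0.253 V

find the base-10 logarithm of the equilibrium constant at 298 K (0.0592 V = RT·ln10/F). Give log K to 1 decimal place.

The Cl₂/Cl⁻ couple is reduced (cathode); E°cell = +1.354 − (−0.253) = +1.607 V with n = 2.
At equilibrium E = 0, so log K = nE°cell / 0.0592 = (2)(+1.607) / 0.0592 = 54.3.

log K = 54.3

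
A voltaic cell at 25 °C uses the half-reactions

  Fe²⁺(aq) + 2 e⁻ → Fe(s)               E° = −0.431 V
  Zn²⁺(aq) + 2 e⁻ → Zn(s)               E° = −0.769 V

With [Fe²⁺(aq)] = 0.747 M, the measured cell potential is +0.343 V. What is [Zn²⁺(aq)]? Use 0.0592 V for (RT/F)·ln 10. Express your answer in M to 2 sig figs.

0.51 M

Fe²⁺/Fe is the cathode (higher E°); E°cell = −0.431 − (−0.769) = +0.338 V with n = 2.
Since E = E° − (0.0592/n)·log Q, log Q = n(E° − E)/0.0592 = −0.169.
For Fe²⁺(aq) + Zn(s) → Fe(s) + Zn²⁺(aq), the reaction quotient is Q = [Zn²⁺(aq)] / [Fe²⁺(aq)].
Solving for the unknown gives log [Zn²⁺(aq)] = −0.296, so [Zn²⁺(aq)] ≈ 0.51 M.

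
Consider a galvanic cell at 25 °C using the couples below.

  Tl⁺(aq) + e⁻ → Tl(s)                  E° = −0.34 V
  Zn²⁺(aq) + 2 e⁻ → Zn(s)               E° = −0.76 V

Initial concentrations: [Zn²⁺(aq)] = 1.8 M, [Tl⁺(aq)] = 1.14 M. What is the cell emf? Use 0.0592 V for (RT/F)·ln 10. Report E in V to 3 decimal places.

+0.416 V

Since E°(Tl⁺/Tl) > E°(Zn²⁺/Zn), Tl⁺/Tl serves as the cathode.
The standard potential is −0.34 − (−0.76) = +0.42 V and the balanced reaction transfers n = 2 electrons.
The balanced reaction is 2 Tl⁺(aq) + Zn(s) → 2 Tl(s) + Zn²⁺(aq), so Q = [Zn²⁺(aq)] / [Tl⁺(aq)]^2 = 1.39 and log Q = 0.141.
By the Nernst equation, E = +0.42 − (0.0592/2)·(0.141) = +0.416 V.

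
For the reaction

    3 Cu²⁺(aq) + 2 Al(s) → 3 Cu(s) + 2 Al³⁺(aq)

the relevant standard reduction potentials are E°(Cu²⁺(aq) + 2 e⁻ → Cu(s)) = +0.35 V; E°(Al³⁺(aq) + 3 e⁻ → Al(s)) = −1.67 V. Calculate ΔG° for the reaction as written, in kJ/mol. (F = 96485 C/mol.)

In the reaction as written Cu²⁺(aq) is reduced, so the Cu²⁺/Cu couple is the cathode and Al³⁺/Al is the anode.
E°cell = +0.35 − (−1.67) = +2.02 V; balancing electrons gives n = 6.
ΔG° = −nFE°cell = −(6)(96485)(+2.02) J/mol = −1169 kJ/mol.

−1169 kJ/mol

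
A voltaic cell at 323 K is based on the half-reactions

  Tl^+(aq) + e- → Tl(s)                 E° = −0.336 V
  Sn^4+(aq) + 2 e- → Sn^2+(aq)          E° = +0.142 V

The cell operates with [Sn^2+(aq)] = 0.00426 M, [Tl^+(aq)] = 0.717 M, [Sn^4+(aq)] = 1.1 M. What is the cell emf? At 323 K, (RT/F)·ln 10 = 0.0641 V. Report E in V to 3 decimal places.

Sn⁴⁺/Sn²⁺ is reduced (cathode, E° = +0.142 V) and Tl⁺/Tl is oxidized (anode).
The standard potential is +0.142 − (−0.336) = +0.478 V and the balanced reaction transfers n = 2 electrons.
The balanced reaction is Sn^4+(aq) + 2 Tl(s) → Sn^2+(aq) + 2 Tl^+(aq), so Q = ([Sn^2+(aq)]·[Tl^+(aq)]^2) / [Sn^4+(aq)] = 0.00199 and log Q = −2.701.
Applying E = E° − (RT ln10/nF)·log Q gives +0.478 − (0.0641/2)(−2.701) = +0.565 V.

+0.565 V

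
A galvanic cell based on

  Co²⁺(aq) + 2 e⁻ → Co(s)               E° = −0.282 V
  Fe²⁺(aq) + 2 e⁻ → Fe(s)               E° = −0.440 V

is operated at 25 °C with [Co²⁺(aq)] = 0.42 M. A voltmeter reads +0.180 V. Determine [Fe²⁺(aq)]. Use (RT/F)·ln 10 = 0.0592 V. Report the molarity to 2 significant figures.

0.076 M

With Co²⁺/Co at the cathode and Fe²⁺/Fe at the anode, E°cell = −0.282 − (−0.440) = +0.158 V (n = 2).
Rearranging E = E° − (0.0592/n)·log Q gives log Q = 2(+0.158 − (+0.180))/0.0592 = −0.743.
For Co²⁺(aq) + Fe(s) → Co(s) + Fe²⁺(aq), the reaction quotient is Q = [Fe²⁺(aq)] / [Co²⁺(aq)].
Substituting the known concentrations and solving, log [Fe²⁺(aq)] = −1.120 and [Fe²⁺(aq)] = 0.076 M.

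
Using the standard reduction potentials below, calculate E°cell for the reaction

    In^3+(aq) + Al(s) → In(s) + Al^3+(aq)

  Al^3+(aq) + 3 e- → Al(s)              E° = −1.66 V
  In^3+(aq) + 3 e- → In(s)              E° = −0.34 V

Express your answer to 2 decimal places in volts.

In the reaction as written, In^3+(aq) is reduced (cathode) and Al^3+(aq) is produced by oxidation at the anode.
E°cell = E°(cathode) − E°(anode) = −0.34 − (−1.66) = +1.32 V.

+1.32 V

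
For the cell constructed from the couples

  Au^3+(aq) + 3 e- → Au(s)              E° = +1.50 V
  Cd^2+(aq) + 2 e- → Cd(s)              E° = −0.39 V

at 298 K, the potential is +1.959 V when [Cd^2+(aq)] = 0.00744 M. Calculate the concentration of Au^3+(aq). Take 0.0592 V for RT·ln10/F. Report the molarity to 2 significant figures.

The Au³⁺/Au couple has the larger reduction potential, so it is the cathode: E°cell = +1.50 − (−0.39) = +1.89 V and n = 6.
From the Nernst equation, log Q = n(E° − E)/0.0592 = 6·(+1.89 − (+1.959))/0.0592 = −6.993.
For 2 Au^3+(aq) + 3 Cd(s) → 2 Au(s) + 3 Cd^2+(aq), the reaction quotient is Q = [Cd^2+(aq)]^3 / [Au^3+(aq)]^2.
Isolating [Au^3+(aq)] in Q = 10^{−6.993} yields log [Au^3+(aq)] = 0.304, i.e. 2.0 M.

2.0 M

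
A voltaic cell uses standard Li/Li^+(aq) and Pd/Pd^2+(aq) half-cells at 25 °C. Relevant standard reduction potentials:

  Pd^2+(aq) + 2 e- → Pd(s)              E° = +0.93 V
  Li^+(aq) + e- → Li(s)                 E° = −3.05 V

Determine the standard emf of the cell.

+3.98 V

The Pd²⁺/Pd couple has the higher E°, so Pd ion is reduced (cathode) and Li is oxidized (anode).
E°cell = E°(cathode) − E°(anode) = +0.93 − (−3.05) = +3.98 V.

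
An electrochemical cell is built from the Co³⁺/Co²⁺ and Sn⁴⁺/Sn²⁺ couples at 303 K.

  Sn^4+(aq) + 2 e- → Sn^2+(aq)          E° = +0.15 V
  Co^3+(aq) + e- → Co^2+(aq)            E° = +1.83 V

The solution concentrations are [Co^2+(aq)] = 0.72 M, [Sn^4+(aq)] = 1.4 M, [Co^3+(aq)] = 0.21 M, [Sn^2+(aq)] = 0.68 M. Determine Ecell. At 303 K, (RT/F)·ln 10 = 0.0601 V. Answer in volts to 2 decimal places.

+1.64 V

Co³⁺/Co²⁺ is reduced (cathode, E° = +1.83 V) and Sn⁴⁺/Sn²⁺ is oxidized (anode).
E°cell = +1.83 − (+0.15) = +1.68 V, with n = 2 electrons transferred.
For the overall reaction 2 Co^3+(aq) + Sn^2+(aq) → 2 Co^2+(aq) + Sn^4+(aq), Q = ([Co^2+(aq)]^2·[Sn^4+(aq)]) / ([Co^3+(aq)]^2·[Sn^2+(aq)]) = 24.2, giving log Q = 1.384.
By the Nernst equation, E = +1.68 − (0.0601/2)·(1.384) = +1.64 V.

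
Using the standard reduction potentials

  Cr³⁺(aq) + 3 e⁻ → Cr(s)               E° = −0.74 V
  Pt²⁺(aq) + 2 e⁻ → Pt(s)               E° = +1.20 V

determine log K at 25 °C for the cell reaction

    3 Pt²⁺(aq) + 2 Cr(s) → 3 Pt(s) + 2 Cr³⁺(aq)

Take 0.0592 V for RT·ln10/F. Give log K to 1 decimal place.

log K = 196.6

The Pt²⁺/Pt couple is reduced (cathode); E°cell = +1.20 − (−0.74) = +1.94 V with n = 6.
At equilibrium E = 0, so log K = nE°cell / 0.0592 = (6)(+1.94) / 0.0592 = 196.6.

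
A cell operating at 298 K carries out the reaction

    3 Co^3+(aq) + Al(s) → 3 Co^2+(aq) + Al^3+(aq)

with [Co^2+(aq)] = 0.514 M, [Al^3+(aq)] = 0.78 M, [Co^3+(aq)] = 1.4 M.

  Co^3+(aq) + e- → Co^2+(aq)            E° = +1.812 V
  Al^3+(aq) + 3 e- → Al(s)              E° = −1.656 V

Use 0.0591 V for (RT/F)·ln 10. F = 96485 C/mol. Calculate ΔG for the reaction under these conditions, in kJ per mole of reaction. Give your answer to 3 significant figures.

The standard cell potential is +1.812 − (−1.656) = +3.468 V, with n = 3 electrons in the balanced equation.
Here Q = ([Co^2+(aq)]^3·[Al^3+(aq)]) / [Co^3+(aq)]^3 = 0.0386 (log Q = −1.413), giving E = +3.468 − (0.0591/3)·(−1.413) = +3.4958 V.
ΔG = −nFE = −(3)(96485)(+3.4958) J/mol = −1010 kJ/mol.

−1010 kJ/mol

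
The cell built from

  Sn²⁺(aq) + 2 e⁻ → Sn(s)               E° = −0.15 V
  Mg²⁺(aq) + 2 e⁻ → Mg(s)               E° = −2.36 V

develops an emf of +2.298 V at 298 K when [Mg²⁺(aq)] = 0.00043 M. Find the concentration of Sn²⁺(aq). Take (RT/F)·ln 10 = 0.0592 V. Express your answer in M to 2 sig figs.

With Sn²⁺/Sn at the cathode and Mg²⁺/Mg at the anode, E°cell = −0.15 − (−2.36) = +2.21 V (n = 2).
From the Nernst equation, log Q = n(E° − E)/0.0592 = 2·(+2.21 − (+2.298))/0.0592 = −2.973.
For Sn²⁺(aq) + Mg(s) → Sn(s) + Mg²⁺(aq), the reaction quotient is Q = [Mg²⁺(aq)] / [Sn²⁺(aq)].
Isolating [Sn²⁺(aq)] in Q = 10^{−2.973} yields log [Sn²⁺(aq)] = −0.394, i.e. 0.40 M.

0.40 M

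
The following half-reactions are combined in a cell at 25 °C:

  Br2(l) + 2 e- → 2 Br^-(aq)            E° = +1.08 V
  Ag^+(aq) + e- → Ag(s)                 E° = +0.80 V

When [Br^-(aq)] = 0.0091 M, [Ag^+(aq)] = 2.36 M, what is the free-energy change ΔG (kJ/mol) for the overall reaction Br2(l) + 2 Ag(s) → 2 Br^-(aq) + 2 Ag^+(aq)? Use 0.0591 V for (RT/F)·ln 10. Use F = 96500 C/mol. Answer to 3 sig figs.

−73.1 kJ/mol

E°cell = +1.08 − (+0.80) = +0.28 V; the balanced reaction transfers n = 2 electrons.
Q = [Br^-(aq)]^2·[Ag^+(aq)]^2 = 0.000461, so log Q = −3.336 and E = +0.28 − (0.0591/2)(−3.336) = +0.3786 V.
ΔG = −nFE = −(2)(96500)(+0.3786) J/mol = −73.1 kJ/mol.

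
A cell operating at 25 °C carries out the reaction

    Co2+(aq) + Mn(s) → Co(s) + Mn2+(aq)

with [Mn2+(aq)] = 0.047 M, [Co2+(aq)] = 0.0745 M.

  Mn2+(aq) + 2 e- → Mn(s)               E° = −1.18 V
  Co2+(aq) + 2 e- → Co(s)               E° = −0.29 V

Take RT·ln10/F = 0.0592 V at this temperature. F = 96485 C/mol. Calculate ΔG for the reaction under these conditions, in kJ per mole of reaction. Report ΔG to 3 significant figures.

−173 kJ/mol

The standard cell potential is −0.29 − (−1.18) = +0.89 V, with n = 2 electrons in the balanced equation.
Here Q = [Mn2+(aq)] / [Co2+(aq)] = 0.631 (log Q = −0.200), giving E = +0.89 − (0.0592/2)·(−0.200) = +0.8959 V.
ΔG = −nFE = −(2)(96485)(+0.8959) J/mol = −173 kJ/mol.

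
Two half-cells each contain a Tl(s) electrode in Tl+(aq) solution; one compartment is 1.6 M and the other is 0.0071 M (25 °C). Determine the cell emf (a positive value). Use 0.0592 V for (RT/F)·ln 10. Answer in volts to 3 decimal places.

For a concentration cell E°cell = 0, since both electrodes use the same couple.
The compartment with the higher Tl+(aq) concentration (1.6 M) acts as the cathode; ions are reduced there and produced at the dilute (0.0071 M) anode.
With n = 1, Ecell = −(0.0592/1)·log([dilute]/[conc]) = −(0.0592/1)·log(0.0071/1.6) = +0.139 V.

0.139 V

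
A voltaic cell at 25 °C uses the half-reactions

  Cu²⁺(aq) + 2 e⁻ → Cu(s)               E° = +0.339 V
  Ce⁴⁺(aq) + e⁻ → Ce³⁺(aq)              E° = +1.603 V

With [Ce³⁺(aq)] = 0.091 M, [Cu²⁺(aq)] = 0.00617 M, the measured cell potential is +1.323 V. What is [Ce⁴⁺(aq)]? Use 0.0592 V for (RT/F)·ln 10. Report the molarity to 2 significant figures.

With Ce⁴⁺/Ce³⁺ at the cathode and Cu²⁺/Cu at the anode, E°cell = +1.603 − (+0.339) = +1.264 V (n = 2).
From the Nernst equation, log Q = n(E° − E)/0.0592 = 2·(+1.264 − (+1.323))/0.0592 = −1.993.
Balancing electrons gives 2 Ce⁴⁺(aq) + Cu(s) → 2 Ce³⁺(aq) + Cu²⁺(aq); thus Q = ([Ce³⁺(aq)]^2·[Cu²⁺(aq)]) / [Ce⁴⁺(aq)]^2.
Isolating [Ce⁴⁺(aq)] in Q = 10^{−1.993} yields log [Ce⁴⁺(aq)] = −1.149, i.e. 0.071 M.

0.071 M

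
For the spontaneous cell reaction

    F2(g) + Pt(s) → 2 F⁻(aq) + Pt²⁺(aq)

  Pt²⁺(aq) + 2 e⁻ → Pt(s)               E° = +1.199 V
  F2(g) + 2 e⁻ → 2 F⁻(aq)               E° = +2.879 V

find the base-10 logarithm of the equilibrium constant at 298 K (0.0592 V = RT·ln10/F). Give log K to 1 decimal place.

The F₂/F⁻ couple is reduced (cathode); E°cell = +2.879 − (+1.199) = +1.680 V with n = 2.
At equilibrium E = 0, so log K = nE°cell / 0.0592 = (2)(+1.680) / 0.0592 = 56.8.

log K = 56.8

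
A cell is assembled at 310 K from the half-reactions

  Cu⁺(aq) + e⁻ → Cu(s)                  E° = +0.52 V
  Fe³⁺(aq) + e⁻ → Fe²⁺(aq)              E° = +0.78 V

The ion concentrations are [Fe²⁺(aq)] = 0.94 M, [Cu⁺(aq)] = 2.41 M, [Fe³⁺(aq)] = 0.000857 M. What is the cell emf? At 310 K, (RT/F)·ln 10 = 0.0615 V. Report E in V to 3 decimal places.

The Fe³⁺/Fe²⁺ couple has the more positive E°, so it is the cathode; Cu⁺/Cu is the anode.
The standard potential is +0.78 − (+0.52) = +0.26 V and the balanced reaction transfers n = 1 electron.
The balanced reaction is Fe³⁺(aq) + Cu(s) → Fe²⁺(aq) + Cu⁺(aq), so Q = ([Fe²⁺(aq)]·[Cu⁺(aq)]) / [Fe³⁺(aq)] = 2.64×10^3 and log Q = 3.422.
By the Nernst equation, E = +0.26 − (0.0615/1)·(3.422) = +0.050 V.

+0.050 V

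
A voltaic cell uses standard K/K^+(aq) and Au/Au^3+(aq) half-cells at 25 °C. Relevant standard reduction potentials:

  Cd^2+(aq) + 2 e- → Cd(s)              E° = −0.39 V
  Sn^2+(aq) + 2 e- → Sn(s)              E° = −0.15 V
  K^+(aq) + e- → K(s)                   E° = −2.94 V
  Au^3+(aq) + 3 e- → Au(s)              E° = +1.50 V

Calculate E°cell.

+4.44 V

Of the two couples in this cell, the one with the more positive reduction potential is reduced at the cathode: here that is Au³⁺/Au (+1.50 V); K⁺/K (−2.94 V) is the anode.
E°cell = E°(cathode) − E°(anode) = +1.50 − (−2.94) = +4.44 V.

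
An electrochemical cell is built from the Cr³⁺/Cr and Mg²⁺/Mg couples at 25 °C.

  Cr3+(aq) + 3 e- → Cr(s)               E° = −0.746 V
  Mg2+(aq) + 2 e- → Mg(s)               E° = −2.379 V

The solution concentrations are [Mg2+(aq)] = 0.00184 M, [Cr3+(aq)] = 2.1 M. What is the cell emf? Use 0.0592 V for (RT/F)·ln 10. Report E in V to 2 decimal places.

+1.72 V

Since E°(Cr³⁺/Cr) > E°(Mg²⁺/Mg), Cr³⁺/Cr serves as the cathode.
The standard potential is −0.746 − (−2.379) = +1.633 V and the balanced reaction transfers n = 6 electrons.
The balanced reaction is 2 Cr3+(aq) + 3 Mg(s) → 2 Cr(s) + 3 Mg2+(aq), so Q = [Mg2+(aq)]^3 / [Cr3+(aq)]^2 = 1.41×10^−9 and log Q = −8.850.
By the Nernst equation, E = +1.633 − (0.0592/6)·(−8.850) = +1.72 V.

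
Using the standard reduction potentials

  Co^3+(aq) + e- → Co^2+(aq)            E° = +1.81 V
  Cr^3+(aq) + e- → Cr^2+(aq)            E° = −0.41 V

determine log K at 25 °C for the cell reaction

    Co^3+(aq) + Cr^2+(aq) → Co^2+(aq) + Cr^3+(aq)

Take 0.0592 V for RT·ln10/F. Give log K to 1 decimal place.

The Co³⁺/Co²⁺ couple is reduced (cathode); E°cell = +1.81 − (−0.41) = +2.22 V with n = 1.
At equilibrium E = 0, so log K = nE°cell / 0.0592 = (1)(+2.22) / 0.0592 = 37.5.

log K = 37.5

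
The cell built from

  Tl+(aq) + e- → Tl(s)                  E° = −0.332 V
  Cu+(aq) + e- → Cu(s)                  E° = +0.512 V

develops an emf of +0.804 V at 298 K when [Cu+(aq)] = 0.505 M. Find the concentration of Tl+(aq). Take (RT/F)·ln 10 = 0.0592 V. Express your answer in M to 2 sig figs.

2.4 M

The Cu⁺/Cu couple has the larger reduction potential, so it is the cathode: E°cell = +0.512 − (−0.332) = +0.844 V and n = 1.
Since E = E° − (0.0592/n)·log Q, log Q = n(E° − E)/0.0592 = 0.676.
The balanced reaction is Cu+(aq) + Tl(s) → Cu(s) + Tl+(aq), so Q = [Tl+(aq)] / [Cu+(aq)].
Solving for the unknown gives log [Tl+(aq)] = 0.379, so [Tl+(aq)] ≈ 2.4 M.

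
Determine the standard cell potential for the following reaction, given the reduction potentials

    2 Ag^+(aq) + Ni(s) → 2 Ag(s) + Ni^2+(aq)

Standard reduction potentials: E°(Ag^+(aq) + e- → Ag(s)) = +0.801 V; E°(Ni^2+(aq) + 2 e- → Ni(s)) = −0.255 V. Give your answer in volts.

In the reaction as written, Ag^+(aq) is reduced (cathode) and Ni^2+(aq) is produced by oxidation at the anode.
E°cell = E°(cathode) − E°(anode) = +0.801 − (−0.255) = +1.056 V.

+1.056 V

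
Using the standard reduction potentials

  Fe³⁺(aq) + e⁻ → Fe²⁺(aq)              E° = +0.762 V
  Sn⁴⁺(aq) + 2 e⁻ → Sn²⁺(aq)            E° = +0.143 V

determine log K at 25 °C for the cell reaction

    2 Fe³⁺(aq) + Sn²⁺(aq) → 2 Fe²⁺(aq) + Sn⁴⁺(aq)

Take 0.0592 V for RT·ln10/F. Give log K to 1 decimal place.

log K = 20.9

The Fe³⁺/Fe²⁺ couple is reduced (cathode); E°cell = +0.762 − (+0.143) = +0.619 V with n = 2.
At equilibrium E = 0, so log K = nE°cell / 0.0592 = (2)(+0.619) / 0.0592 = 20.9.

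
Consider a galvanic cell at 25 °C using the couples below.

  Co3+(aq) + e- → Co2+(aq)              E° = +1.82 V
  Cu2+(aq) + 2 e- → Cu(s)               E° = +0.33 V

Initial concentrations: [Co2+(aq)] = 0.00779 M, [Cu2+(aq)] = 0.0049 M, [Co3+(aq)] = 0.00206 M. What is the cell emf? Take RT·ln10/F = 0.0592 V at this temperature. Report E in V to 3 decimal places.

Since E°(Co³⁺/Co²⁺) > E°(Cu²⁺/Cu), Co³⁺/Co²⁺ serves as the cathode.
The standard potential is +1.82 − (+0.33) = +1.49 V and the balanced reaction transfers n = 2 electrons.
The balanced reaction is 2 Co3+(aq) + Cu(s) → 2 Co2+(aq) + Cu2+(aq), so Q = ([Co2+(aq)]^2·[Cu2+(aq)]) / [Co3+(aq)]^2 = 0.0701 and log Q = −1.154.
Applying E = E° − (RT ln10/nF)·log Q gives +1.49 − (0.0592/2)(−1.154) = +1.524 V.

+1.524 V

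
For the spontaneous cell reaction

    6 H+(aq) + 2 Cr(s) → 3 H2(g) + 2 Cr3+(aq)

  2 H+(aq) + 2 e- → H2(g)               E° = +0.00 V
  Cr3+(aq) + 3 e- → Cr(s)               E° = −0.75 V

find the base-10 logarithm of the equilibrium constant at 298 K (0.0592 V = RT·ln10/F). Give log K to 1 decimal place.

The 2H⁺/H₂ couple is reduced (cathode); E°cell = +0.00 − (−0.75) = +0.75 V with n = 6.
At equilibrium E = 0, so log K = nE°cell / 0.0592 = (6)(+0.75) / 0.0592 = 76.0.

log K = 76.0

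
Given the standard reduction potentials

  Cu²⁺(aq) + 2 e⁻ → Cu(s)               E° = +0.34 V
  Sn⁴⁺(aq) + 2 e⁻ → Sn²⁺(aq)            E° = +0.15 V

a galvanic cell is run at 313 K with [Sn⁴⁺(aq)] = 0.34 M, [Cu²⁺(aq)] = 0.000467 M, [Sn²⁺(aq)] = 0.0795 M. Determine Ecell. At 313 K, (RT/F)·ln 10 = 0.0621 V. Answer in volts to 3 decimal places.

+0.067 V

The Cu²⁺/Cu couple has the more positive E°, so it is the cathode; Sn⁴⁺/Sn²⁺ is the anode.
E°cell = E°cat − E°an = +0.34 − (+0.15) = +0.19 V; n = 2.
The balanced reaction is Cu²⁺(aq) + Sn²⁺(aq) → Cu(s) + Sn⁴⁺(aq), so Q = [Sn⁴⁺(aq)] / ([Cu²⁺(aq)]·[Sn²⁺(aq)]) = 9.16×10^3 and log Q = 3.962.
By the Nernst equation, E = +0.19 − (0.0621/2)·(3.962) = +0.067 V.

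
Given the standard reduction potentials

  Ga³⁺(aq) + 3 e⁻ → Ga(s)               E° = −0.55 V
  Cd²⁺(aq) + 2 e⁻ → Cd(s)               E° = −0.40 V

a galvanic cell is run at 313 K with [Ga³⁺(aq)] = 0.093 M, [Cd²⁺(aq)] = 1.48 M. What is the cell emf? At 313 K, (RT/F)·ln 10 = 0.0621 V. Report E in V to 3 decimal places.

Since E°(Cd²⁺/Cd) > E°(Ga³⁺/Ga), Cd²⁺/Cd serves as the cathode.
E°cell = −0.40 − (−0.55) = +0.15 V, with n = 6 electrons transferred.
The balanced reaction is 3 Cd²⁺(aq) + 2 Ga(s) → 3 Cd(s) + 2 Ga³⁺(aq), so Q = [Ga³⁺(aq)]^2 / [Cd²⁺(aq)]^3 = 0.00267 and log Q = −2.574.
E = E° − (0.0621/n)·log Q = +0.15 − (0.0621/6)(−2.574) = +0.177 V.

+0.177 V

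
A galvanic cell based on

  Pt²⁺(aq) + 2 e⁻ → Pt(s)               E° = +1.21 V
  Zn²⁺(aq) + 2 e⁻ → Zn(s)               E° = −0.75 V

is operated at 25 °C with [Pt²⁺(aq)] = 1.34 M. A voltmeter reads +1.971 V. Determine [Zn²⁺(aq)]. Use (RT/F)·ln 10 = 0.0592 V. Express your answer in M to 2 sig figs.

The Pt²⁺/Pt couple has the larger reduction potential, so it is the cathode: E°cell = +1.21 − (−0.75) = +1.96 V and n = 2.
Rearranging E = E° − (0.0592/n)·log Q gives log Q = 2(+1.96 − (+1.971))/0.0592 = −0.372.
Balancing electrons gives Pt²⁺(aq) + Zn(s) → Pt(s) + Zn²⁺(aq); thus Q = [Zn²⁺(aq)] / [Pt²⁺(aq)].
Solving for the unknown gives log [Zn²⁺(aq)] = −0.245, so [Zn²⁺(aq)] ≈ 0.57 M.

0.57 M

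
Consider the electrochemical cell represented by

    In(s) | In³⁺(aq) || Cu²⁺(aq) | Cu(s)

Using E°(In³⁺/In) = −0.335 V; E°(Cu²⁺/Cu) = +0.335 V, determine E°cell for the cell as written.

+0.670 V

By convention the left-hand electrode in cell notation is the anode (oxidation) and the right-hand electrode is the cathode (reduction).
E°cell = E°(right) − E°(left) = +0.335 − (−0.335) = +0.670 V.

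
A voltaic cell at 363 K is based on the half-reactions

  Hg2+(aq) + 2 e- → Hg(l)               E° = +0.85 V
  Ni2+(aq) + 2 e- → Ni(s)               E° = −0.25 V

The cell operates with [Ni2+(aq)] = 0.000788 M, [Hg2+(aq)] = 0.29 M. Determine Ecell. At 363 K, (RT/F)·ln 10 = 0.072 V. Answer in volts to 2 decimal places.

Since E°(Hg²⁺/Hg) > E°(Ni²⁺/Ni), Hg²⁺/Hg serves as the cathode.
E°cell = +0.85 − (−0.25) = +1.10 V, with n = 2 electrons transferred.
For the overall reaction Hg2+(aq) + Ni(s) → Hg(l) + Ni2+(aq), Q = [Ni2+(aq)] / [Hg2+(aq)] = 0.00272, giving log Q = −2.566.
E = E° − (0.072/n)·log Q = +1.10 − (0.072/2)(−2.566) = +1.19 V.

+1.19 V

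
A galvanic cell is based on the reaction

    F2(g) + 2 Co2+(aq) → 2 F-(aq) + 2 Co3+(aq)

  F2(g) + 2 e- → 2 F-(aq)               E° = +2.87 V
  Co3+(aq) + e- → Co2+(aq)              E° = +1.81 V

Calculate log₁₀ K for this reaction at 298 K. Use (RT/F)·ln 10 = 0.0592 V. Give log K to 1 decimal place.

The F₂/F⁻ couple is reduced (cathode); E°cell = +2.87 − (+1.81) = +1.06 V with n = 2.
At equilibrium E = 0, so log K = nE°cell / 0.0592 = (2)(+1.06) / 0.0592 = 35.8.

log K = 35.8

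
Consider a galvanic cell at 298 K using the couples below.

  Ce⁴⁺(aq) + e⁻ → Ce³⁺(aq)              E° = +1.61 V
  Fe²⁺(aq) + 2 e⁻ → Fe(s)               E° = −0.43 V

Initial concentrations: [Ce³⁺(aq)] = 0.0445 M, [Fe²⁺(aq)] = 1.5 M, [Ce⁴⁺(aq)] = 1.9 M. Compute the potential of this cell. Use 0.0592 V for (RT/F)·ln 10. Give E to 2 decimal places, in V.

The Ce⁴⁺/Ce³⁺ couple has the more positive E°, so it is the cathode; Fe²⁺/Fe is the anode.
E°cell = E°cat − E°an = +1.61 − (−0.43) = +2.04 V; n = 2.
For the overall reaction 2 Ce⁴⁺(aq) + Fe(s) → 2 Ce³⁺(aq) + Fe²⁺(aq), Q = ([Ce³⁺(aq)]^2·[Fe²⁺(aq)]) / [Ce⁴⁺(aq)]^2 = 0.000823, giving log Q = −3.085.
By the Nernst equation, E = +2.04 − (0.0592/2)·(−3.085) = +2.13 V.

+2.13 V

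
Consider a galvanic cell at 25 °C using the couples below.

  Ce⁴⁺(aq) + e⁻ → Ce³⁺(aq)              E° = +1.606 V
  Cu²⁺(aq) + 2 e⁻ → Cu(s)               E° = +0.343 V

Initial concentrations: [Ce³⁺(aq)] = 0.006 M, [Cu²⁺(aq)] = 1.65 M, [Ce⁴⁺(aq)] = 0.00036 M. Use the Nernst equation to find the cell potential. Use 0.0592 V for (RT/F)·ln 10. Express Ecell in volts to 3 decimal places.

+1.184 V

The Ce⁴⁺/Ce³⁺ couple has the more positive E°, so it is the cathode; Cu²⁺/Cu is the anode.
The standard potential is +1.606 − (+0.343) = +1.263 V and the balanced reaction transfers n = 2 electrons.
For the overall reaction 2 Ce⁴⁺(aq) + Cu(s) → 2 Ce³⁺(aq) + Cu²⁺(aq), Q = ([Ce³⁺(aq)]^2·[Cu²⁺(aq)]) / [Ce⁴⁺(aq)]^2 = 458, giving log Q = 2.661.
E = E° − (0.0592/n)·log Q = +1.263 − (0.0592/2)(2.661) = +1.184 V.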